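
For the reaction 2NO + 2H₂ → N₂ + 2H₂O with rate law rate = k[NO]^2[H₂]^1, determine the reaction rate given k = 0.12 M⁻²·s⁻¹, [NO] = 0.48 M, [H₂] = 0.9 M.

0.02488 M/s

Step 1: The rate law is rate = k[NO]^2[H₂]^1
Step 2: Substitute: rate = 0.12 × (0.48)^2 × (0.9)^1
Step 3: rate = 0.12 × 0.2304 × 0.9 = 0.0248832 M/s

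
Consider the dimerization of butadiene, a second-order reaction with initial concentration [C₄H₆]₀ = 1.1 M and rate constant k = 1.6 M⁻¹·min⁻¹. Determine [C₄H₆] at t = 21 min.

0.02898 M

Step 1: For a second-order reaction: 1/[C₄H₆] = 1/[C₄H₆]₀ + kt
Step 2: 1/[C₄H₆] = 1/1.1 + 1.6 × 21
Step 3: 1/[C₄H₆] = 0.9091 + 33.6 = 34.51
Step 4: [C₄H₆] = 1/34.51 = 0.02898 M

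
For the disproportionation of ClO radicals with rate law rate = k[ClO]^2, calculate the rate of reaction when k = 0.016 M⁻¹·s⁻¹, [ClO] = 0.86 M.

0.01183 M/s

Step 1: Identify the rate law: rate = k[ClO]^2
Step 2: Substitute values: rate = 0.016 × (0.86)^2
Step 3: Calculate: rate = 0.016 × 0.7396 = 0.0118336 M/s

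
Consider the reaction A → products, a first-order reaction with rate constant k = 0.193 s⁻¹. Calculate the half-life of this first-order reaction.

3.591 s

Step 1: For a first-order reaction, t₁/₂ = ln(2)/k
Step 2: t₁/₂ = ln(2)/0.193
Step 3: t₁/₂ = 0.6931/0.193 = 3.591 s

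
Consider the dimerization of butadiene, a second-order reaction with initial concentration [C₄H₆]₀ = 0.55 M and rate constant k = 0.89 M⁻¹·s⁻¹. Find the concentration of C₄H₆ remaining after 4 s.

0.1859 M

Step 1: For a second-order reaction: 1/[C₄H₆] = 1/[C₄H₆]₀ + kt
Step 2: 1/[C₄H₆] = 1/0.55 + 0.89 × 4
Step 3: 1/[C₄H₆] = 1.818 + 3.56 = 5.378
Step 4: [C₄H₆] = 1/5.378 = 0.1859 M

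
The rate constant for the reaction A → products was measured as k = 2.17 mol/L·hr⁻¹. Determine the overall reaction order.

zeroth order (0)

Step 1: The units of k for an nth-order reaction are (concentration)^(1-n)·(time)⁻¹.
Step 2: Here k has units mol/L·hr⁻¹, so the concentration exponent is 1.
Step 3: 1 - n = 1 ⇒ n = 0. The reaction is zeroth order.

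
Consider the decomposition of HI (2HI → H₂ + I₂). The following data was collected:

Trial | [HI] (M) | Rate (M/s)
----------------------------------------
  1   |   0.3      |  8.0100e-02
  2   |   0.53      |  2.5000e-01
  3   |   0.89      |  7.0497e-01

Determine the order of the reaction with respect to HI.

second order (2)

Step 1: Compare trials to find order n where rate₂/rate₁ = ([HI]₂/[HI]₁)^n
Step 2: rate₂/rate₁ = 2.5000e-01/8.0100e-02 = 3.121
Step 3: [HI]₂/[HI]₁ = 0.53/0.3 = 1.767
Step 4: n = ln(3.121)/ln(1.767) = 2.00 ≈ 2
Step 5: The reaction is second order in HI.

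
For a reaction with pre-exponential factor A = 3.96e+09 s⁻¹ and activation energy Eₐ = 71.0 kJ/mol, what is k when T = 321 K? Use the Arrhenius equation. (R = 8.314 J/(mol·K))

1.11e-02 s⁻¹

Step 1: Use the Arrhenius equation: k = A × exp(-Eₐ/RT)
Step 2: Convert Eₐ to J/mol: 71.0 kJ/mol = 71000 J/mol
Step 3: Calculate the exponent: -Eₐ/(RT) = -71000/(8.314 × 321) = -26.60378
Step 4: k = 3.96e+09 × exp(-26.60378)
Step 5: k = 3.96e+09 × 2.79335e-12 = 1.1062e-02 s⁻¹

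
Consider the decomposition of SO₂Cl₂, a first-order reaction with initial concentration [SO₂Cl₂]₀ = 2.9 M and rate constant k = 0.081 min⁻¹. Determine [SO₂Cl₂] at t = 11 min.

1.19 M

Step 1: For a first-order reaction: [SO₂Cl₂] = [SO₂Cl₂]₀ × e^(-kt)
Step 2: [SO₂Cl₂] = 2.9 × e^(-0.081 × 11)
Step 3: [SO₂Cl₂] = 2.9 × e^(-0.891)
Step 4: [SO₂Cl₂] = 2.9 × 0.410245 = 1.19 M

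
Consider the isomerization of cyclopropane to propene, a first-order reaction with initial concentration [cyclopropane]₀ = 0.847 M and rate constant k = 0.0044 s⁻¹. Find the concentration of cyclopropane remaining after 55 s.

0.6649 M

Step 1: For a first-order reaction: [cyclopropane] = [cyclopropane]₀ × e^(-kt)
Step 2: [cyclopropane] = 0.847 × e^(-0.0044 × 55)
Step 3: [cyclopropane] = 0.847 × e^(-0.242)
Step 4: [cyclopropane] = 0.847 × 0.785056 = 0.6649 M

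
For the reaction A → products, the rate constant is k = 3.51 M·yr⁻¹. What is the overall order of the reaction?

zeroth order (0)

Step 1: The units of k for an nth-order reaction are (concentration)^(1-n)·(time)⁻¹.
Step 2: Here k has units M·yr⁻¹, so the concentration exponent is 1.
Step 3: 1 - n = 1 ⇒ n = 0. The reaction is zeroth order.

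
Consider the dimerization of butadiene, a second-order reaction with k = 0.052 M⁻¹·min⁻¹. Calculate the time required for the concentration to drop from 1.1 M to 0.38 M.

33.12 min

Step 1: For second-order: t = (1/[C₄H₆] - 1/[C₄H₆]₀)/k
Step 2: t = (1/0.38 - 1/1.1)/0.052
Step 3: t = (2.632 - 0.9091)/0.052
Step 4: t = 1.722/0.052 = 33.12 min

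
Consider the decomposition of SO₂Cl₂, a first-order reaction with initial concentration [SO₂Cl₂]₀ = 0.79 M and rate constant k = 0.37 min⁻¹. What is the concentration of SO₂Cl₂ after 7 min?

0.05927 M

Step 1: For a first-order reaction: [SO₂Cl₂] = [SO₂Cl₂]₀ × e^(-kt)
Step 2: [SO₂Cl₂] = 0.79 × e^(-0.37 × 7)
Step 3: [SO₂Cl₂] = 0.79 × e^(-2.59)
Step 4: [SO₂Cl₂] = 0.79 × 0.07502 = 0.05927 M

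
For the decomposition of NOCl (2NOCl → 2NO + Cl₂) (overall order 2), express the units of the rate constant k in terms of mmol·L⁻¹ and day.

(mmol·L⁻¹)⁻¹·day⁻¹

Step 1: For overall order n, rate = k × (concentration)^n.
Step 2: Rate has units mmol·L⁻¹·day⁻¹; concentration term has units (mmol·L⁻¹)^2.
Step 3: k = rate / (concentration)^n, so units of k = (mmol·L⁻¹)^(1-2)·day⁻¹ = (mmol·L⁻¹)⁻¹·day⁻¹.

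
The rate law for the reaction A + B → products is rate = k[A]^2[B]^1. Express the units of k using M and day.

M⁻²·day⁻¹

Step 1: Overall order = 2 + 1 = 3.
Step 2: rate has units M·day⁻¹; [A]^2[B]^1 has units M^3.
Step 3: k = rate/([A]^2[B]^1), so units of k = M^(1-3)·day⁻¹ = M⁻²·day⁻¹.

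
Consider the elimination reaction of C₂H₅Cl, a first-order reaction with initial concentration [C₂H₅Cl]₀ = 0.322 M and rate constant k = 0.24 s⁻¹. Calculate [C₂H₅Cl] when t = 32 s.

0.0001488 M

Step 1: For a first-order reaction: [C₂H₅Cl] = [C₂H₅Cl]₀ × e^(-kt)
Step 2: [C₂H₅Cl] = 0.322 × e^(-0.24 × 32)
Step 3: [C₂H₅Cl] = 0.322 × e^(-7.68)
Step 4: [C₂H₅Cl] = 0.322 × 0.000461975 = 0.0001488 M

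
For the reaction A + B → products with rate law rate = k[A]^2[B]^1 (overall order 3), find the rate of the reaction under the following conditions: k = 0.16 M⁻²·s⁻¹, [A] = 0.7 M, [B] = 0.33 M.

0.02587 M/s

Step 1: The rate law is rate = k[A]^2[B]^1, overall order = 2+1 = 3
Step 2: Substitute values: rate = 0.16 × (0.7)^2 × (0.33)^1
Step 3: rate = 0.16 × 0.49 × 0.33 = 0.025872 M/s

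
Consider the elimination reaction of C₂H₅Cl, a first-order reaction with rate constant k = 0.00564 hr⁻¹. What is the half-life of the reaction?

122.9 hr

Step 1: For a first-order reaction, t₁/₂ = ln(2)/k
Step 2: t₁/₂ = ln(2)/0.00564
Step 3: t₁/₂ = 0.6931/0.00564 = 122.9 hr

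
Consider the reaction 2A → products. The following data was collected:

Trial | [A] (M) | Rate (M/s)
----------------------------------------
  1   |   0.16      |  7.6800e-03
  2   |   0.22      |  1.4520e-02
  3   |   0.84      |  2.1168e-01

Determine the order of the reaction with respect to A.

second order (2)

Step 1: Compare trials to find order n where rate₂/rate₁ = ([A]₂/[A]₁)^n
Step 2: rate₂/rate₁ = 1.4520e-02/7.6800e-03 = 1.891
Step 3: [A]₂/[A]₁ = 0.22/0.16 = 1.375
Step 4: n = ln(1.891)/ln(1.375) = 2.00 ≈ 2
Step 5: The reaction is second order in A.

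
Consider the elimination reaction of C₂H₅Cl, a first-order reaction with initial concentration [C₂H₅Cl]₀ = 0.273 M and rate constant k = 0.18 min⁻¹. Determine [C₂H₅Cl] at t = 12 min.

0.03148 M

Step 1: For a first-order reaction: [C₂H₅Cl] = [C₂H₅Cl]₀ × e^(-kt)
Step 2: [C₂H₅Cl] = 0.273 × e^(-0.18 × 12)
Step 3: [C₂H₅Cl] = 0.273 × e^(-2.16)
Step 4: [C₂H₅Cl] = 0.273 × 0.115325 = 0.03148 M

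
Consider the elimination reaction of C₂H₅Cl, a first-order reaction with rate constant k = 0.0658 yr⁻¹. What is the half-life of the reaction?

10.53 yr

Step 1: For a first-order reaction, t₁/₂ = ln(2)/k
Step 2: t₁/₂ = ln(2)/0.0658
Step 3: t₁/₂ = 0.6931/0.0658 = 10.53 yr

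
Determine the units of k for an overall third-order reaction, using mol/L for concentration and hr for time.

(mol/L)⁻²·hr⁻¹

Step 1: For overall order n, rate = k × (concentration)^n.
Step 2: Rate has units mol/L·hr⁻¹; concentration term has units (mol/L)^3.
Step 3: k = rate / (concentration)^n, so units of k = (mol/L)^(1-3)·hr⁻¹ = (mol/L)⁻²·hr⁻¹.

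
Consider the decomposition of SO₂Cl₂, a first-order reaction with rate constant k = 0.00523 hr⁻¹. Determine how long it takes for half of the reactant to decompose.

132.5 hr

Step 1: For a first-order reaction, t₁/₂ = ln(2)/k
Step 2: t₁/₂ = ln(2)/0.00523
Step 3: t₁/₂ = 0.6931/0.00523 = 132.5 hr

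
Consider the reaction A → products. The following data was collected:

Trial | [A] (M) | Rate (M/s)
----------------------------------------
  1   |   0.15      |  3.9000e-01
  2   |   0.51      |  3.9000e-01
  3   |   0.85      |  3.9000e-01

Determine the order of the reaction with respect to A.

zeroth order (0)

Step 1: Compare trials - when concentration changes, rate stays constant.
Step 2: rate₂/rate₁ = 3.9000e-01/3.9000e-01 = 1
Step 3: [A]₂/[A]₁ = 0.51/0.15 = 3.4
Step 4: Since rate ratio ≈ (conc ratio)^0, the reaction is zeroth order.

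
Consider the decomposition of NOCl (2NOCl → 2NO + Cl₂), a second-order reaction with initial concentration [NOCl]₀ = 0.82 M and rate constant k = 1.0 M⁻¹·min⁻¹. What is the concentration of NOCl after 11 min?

0.08184 M

Step 1: For a second-order reaction: 1/[NOCl] = 1/[NOCl]₀ + kt
Step 2: 1/[NOCl] = 1/0.82 + 1.0 × 11
Step 3: 1/[NOCl] = 1.22 + 11 = 12.22
Step 4: [NOCl] = 1/12.22 = 0.08184 M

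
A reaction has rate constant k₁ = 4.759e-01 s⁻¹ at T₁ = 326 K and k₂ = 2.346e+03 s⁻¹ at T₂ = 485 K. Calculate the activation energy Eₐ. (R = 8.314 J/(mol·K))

70.3 kJ/mol

Step 1: Use the two-temperature Arrhenius form: ln(k₂/k₁) = -Eₐ/R × (1/T₂ - 1/T₁)
Step 2: ln(k₂/k₁) = ln(2.346e+03/4.759e-01) = ln(4929.61) = 8.50301
Step 3: 1/T₂ - 1/T₁ = 1/485 - 1/326 = -1.005629e-03 K⁻¹
Step 4: Eₐ = -R × ln(k₂/k₁) / (1/T₂ - 1/T₁) = -8.314 × 8.50301 / -1.005629e-03
Step 5: Eₐ = 7.0298e+04 J/mol = 70.3 kJ/mol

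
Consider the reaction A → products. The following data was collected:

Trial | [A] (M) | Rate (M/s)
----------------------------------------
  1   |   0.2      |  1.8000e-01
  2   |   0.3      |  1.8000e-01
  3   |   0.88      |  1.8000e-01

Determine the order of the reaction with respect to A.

zeroth order (0)

Step 1: Compare trials - when concentration changes, rate stays constant.
Step 2: rate₂/rate₁ = 1.8000e-01/1.8000e-01 = 1
Step 3: [A]₂/[A]₁ = 0.3/0.2 = 1.5
Step 4: Since rate ratio ≈ (conc ratio)^0, the reaction is zeroth order.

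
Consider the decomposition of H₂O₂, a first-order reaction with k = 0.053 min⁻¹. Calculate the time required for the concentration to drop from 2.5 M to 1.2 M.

13.85 min

Step 1: For first-order: t = ln([H₂O₂]₀/[H₂O₂])/k
Step 2: t = ln(2.5/1.2)/0.053
Step 3: t = ln(2.083)/0.053
Step 4: t = 0.734/0.053 = 13.85 min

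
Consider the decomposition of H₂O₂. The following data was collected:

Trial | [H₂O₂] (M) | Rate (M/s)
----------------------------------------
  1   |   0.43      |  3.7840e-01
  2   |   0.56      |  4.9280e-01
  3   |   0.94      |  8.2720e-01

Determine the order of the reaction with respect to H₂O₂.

first order (1)

Step 1: Compare trials to find order n where rate₂/rate₁ = ([H₂O₂]₂/[H₂O₂]₁)^n
Step 2: rate₂/rate₁ = 4.9280e-01/3.7840e-01 = 1.302
Step 3: [H₂O₂]₂/[H₂O₂]₁ = 0.56/0.43 = 1.302
Step 4: n = ln(1.302)/ln(1.302) = 1.00 ≈ 1
Step 5: The reaction is first order in H₂O₂.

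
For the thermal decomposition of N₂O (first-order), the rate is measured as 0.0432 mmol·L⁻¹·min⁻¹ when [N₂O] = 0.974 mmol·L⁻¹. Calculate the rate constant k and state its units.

0.04435 min⁻¹

Step 1: rate = k[N₂O]^1, so k = rate / [N₂O]^1.
Step 2: k = 0.0432 / (0.974)^1 = 0.0432 / 0.974.
Step 3: k = 0.04435 min⁻¹.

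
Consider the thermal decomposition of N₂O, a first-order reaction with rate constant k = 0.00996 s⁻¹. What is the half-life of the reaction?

69.59 s

Step 1: For a first-order reaction, t₁/₂ = ln(2)/k
Step 2: t₁/₂ = ln(2)/0.00996
Step 3: t₁/₂ = 0.6931/0.00996 = 69.59 s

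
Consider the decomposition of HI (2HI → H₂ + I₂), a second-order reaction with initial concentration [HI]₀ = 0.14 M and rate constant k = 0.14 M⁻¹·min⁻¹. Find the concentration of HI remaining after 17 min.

0.105 M

Step 1: For a second-order reaction: 1/[HI] = 1/[HI]₀ + kt
Step 2: 1/[HI] = 1/0.14 + 0.14 × 17
Step 3: 1/[HI] = 7.143 + 2.38 = 9.523
Step 4: [HI] = 1/9.523 = 0.105 M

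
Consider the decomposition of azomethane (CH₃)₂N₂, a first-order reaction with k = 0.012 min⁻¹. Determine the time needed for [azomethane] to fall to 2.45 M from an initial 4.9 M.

57.76 min

Step 1: For first-order: t = ln([azomethane]₀/[azomethane])/k
Step 2: t = ln(4.9/2.45)/0.012
Step 3: t = ln(2)/0.012
Step 4: t = 0.6931/0.012 = 57.76 min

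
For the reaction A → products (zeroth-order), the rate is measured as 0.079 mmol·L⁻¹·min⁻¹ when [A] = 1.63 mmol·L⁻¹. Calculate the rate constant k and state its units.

0.079 mmol·L⁻¹·min⁻¹

Step 1: For a zeroth-order reaction, rate = k (independent of concentration).
Step 2: k = rate = 0.079 mmol·L⁻¹·min⁻¹.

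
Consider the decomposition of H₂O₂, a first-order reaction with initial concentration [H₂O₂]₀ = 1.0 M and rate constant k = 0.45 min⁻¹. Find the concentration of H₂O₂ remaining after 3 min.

0.2592 M

Step 1: For a first-order reaction: [H₂O₂] = [H₂O₂]₀ × e^(-kt)
Step 2: [H₂O₂] = 1.0 × e^(-0.45 × 3)
Step 3: [H₂O₂] = 1.0 × e^(-1.35)
Step 4: [H₂O₂] = 1.0 × 0.25924 = 0.2592 M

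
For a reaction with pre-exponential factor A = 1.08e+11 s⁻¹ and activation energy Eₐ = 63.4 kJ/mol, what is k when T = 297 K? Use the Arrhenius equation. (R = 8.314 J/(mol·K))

7.63e-01 s⁻¹

Step 1: Use the Arrhenius equation: k = A × exp(-Eₐ/RT)
Step 2: Convert Eₐ to J/mol: 63.4 kJ/mol = 63400 J/mol
Step 3: Calculate the exponent: -Eₐ/(RT) = -63400/(8.314 × 297) = -25.67573
Step 4: k = 1.08e+11 × exp(-25.67573)
Step 5: k = 1.08e+11 × 7.06598e-12 = 7.6313e-01 s⁻¹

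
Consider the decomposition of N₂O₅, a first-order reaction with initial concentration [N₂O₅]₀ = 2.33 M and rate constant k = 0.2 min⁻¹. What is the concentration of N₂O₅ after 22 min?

0.02861 M

Step 1: For a first-order reaction: [N₂O₅] = [N₂O₅]₀ × e^(-kt)
Step 2: [N₂O₅] = 2.33 × e^(-0.2 × 22)
Step 3: [N₂O₅] = 2.33 × e^(-4.4)
Step 4: [N₂O₅] = 2.33 × 0.0122773 = 0.02861 M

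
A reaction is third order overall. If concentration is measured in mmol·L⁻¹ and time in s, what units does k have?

(mmol·L⁻¹)⁻²·s⁻¹

Step 1: For overall order n, rate = k × (concentration)^n.
Step 2: Rate has units mmol·L⁻¹·s⁻¹; concentration term has units (mmol·L⁻¹)^3.
Step 3: k = rate / (concentration)^n, so units of k = (mmol·L⁻¹)^(1-3)·s⁻¹ = (mmol·L⁻¹)⁻²·s⁻¹.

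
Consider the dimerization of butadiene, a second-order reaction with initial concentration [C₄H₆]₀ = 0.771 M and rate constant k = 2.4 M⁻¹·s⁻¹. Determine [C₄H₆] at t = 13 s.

0.03077 M

Step 1: For a second-order reaction: 1/[C₄H₆] = 1/[C₄H₆]₀ + kt
Step 2: 1/[C₄H₆] = 1/0.771 + 2.4 × 13
Step 3: 1/[C₄H₆] = 1.297 + 31.2 = 32.5
Step 4: [C₄H₆] = 1/32.5 = 0.03077 M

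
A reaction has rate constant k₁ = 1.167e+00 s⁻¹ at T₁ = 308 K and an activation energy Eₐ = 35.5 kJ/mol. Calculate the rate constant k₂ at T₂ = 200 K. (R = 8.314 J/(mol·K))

6.544e-04 s⁻¹

Step 1: Use the two-temperature Arrhenius form: ln(k₂/k₁) = -Eₐ/R × (1/T₂ - 1/T₁)
Step 2: Convert Eₐ to J/mol: 35.5 kJ/mol = 35500 J/mol
Step 3: 1/T₂ - 1/T₁ = 1/200 - 1/308 = 1.753247e-03 K⁻¹
Step 4: ln(k₂/k₁) = -35500/8.314 × 1.753247e-03 = -7.48620
Step 5: k₂ = k₁ × exp(-7.48620) = 1.167e+00 × 5.60770e-04 = 6.544e-04 s⁻¹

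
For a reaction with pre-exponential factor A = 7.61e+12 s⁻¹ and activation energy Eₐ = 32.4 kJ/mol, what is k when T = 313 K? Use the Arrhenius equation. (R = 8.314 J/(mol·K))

2.98e+07 s⁻¹

Step 1: Use the Arrhenius equation: k = A × exp(-Eₐ/RT)
Step 2: Convert Eₐ to J/mol: 32.4 kJ/mol = 32400 J/mol
Step 3: Calculate the exponent: -Eₐ/(RT) = -32400/(8.314 × 313) = -12.45061
Step 4: k = 7.61e+12 × exp(-12.45061)
Step 5: k = 7.61e+12 × 3.91533e-06 = 2.9796e+07 s⁻¹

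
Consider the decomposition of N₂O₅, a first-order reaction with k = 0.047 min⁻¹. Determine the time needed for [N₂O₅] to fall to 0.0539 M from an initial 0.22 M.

29.93 min

Step 1: For first-order: t = ln([N₂O₅]₀/[N₂O₅])/k
Step 2: t = ln(0.22/0.0539)/0.047
Step 3: t = ln(4.082)/0.047
Step 4: t = 1.406/0.047 = 29.93 min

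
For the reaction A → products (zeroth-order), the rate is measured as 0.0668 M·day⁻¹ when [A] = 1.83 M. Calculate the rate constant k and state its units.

0.0668 M·day⁻¹

Step 1: For a zeroth-order reaction, rate = k (independent of concentration).
Step 2: k = rate = 0.0668 M·day⁻¹.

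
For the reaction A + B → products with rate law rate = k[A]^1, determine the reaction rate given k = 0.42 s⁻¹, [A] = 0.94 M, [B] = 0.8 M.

0.3948 M/s

Step 1: The rate law is rate = k[A]^1
Step 2: Note that the rate does not depend on [B] (zero order in B).
Step 3: rate = 0.42 × (0.94)^1 = 0.3948 M/s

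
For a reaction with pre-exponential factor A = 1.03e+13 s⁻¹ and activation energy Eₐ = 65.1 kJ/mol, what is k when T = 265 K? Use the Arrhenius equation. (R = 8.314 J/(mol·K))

1.51e+00 s⁻¹

Step 1: Use the Arrhenius equation: k = A × exp(-Eₐ/RT)
Step 2: Convert Eₐ to J/mol: 65.1 kJ/mol = 65100 J/mol
Step 3: Calculate the exponent: -Eₐ/(RT) = -65100/(8.314 × 265) = -29.54780
Step 4: k = 1.03e+13 × exp(-29.54780)
Step 5: k = 1.03e+13 × 1.47080e-13 = 1.5149e+00 s⁻¹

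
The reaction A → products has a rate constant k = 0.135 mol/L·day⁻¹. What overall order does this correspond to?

zeroth order (0)

Step 1: The units of k for an nth-order reaction are (concentration)^(1-n)·(time)⁻¹.
Step 2: Here k has units mol/L·day⁻¹, so the concentration exponent is 1.
Step 3: 1 - n = 1 ⇒ n = 0. The reaction is zeroth order.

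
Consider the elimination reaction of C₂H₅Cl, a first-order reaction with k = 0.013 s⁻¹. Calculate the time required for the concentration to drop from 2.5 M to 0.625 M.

106.6 s

Step 1: For first-order: t = ln([C₂H₅Cl]₀/[C₂H₅Cl])/k
Step 2: t = ln(2.5/0.625)/0.013
Step 3: t = ln(4)/0.013
Step 4: t = 1.386/0.013 = 106.6 s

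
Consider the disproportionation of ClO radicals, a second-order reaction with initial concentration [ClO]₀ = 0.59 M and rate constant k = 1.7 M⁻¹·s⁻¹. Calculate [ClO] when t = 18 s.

0.03096 M

Step 1: For a second-order reaction: 1/[ClO] = 1/[ClO]₀ + kt
Step 2: 1/[ClO] = 1/0.59 + 1.7 × 18
Step 3: 1/[ClO] = 1.695 + 30.6 = 32.29
Step 4: [ClO] = 1/32.29 = 0.03096 M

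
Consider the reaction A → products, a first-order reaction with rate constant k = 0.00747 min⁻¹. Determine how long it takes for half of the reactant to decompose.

92.79 min

Step 1: For a first-order reaction, t₁/₂ = ln(2)/k
Step 2: t₁/₂ = ln(2)/0.00747
Step 3: t₁/₂ = 0.6931/0.00747 = 92.79 min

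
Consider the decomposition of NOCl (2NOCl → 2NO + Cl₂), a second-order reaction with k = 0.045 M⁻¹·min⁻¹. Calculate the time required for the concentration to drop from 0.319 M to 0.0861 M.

188.4 min

Step 1: For second-order: t = (1/[NOCl] - 1/[NOCl]₀)/k
Step 2: t = (1/0.0861 - 1/0.319)/0.045
Step 3: t = (11.61 - 3.135)/0.045
Step 4: t = 8.48/0.045 = 188.4 min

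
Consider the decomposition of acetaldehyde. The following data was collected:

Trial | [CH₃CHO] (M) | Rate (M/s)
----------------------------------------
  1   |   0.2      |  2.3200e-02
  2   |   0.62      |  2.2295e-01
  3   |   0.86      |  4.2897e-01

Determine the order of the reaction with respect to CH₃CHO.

second order (2)

Step 1: Compare trials to find order n where rate₂/rate₁ = ([CH₃CHO]₂/[CH₃CHO]₁)^n
Step 2: rate₂/rate₁ = 2.2295e-01/2.3200e-02 = 9.61
Step 3: [CH₃CHO]₂/[CH₃CHO]₁ = 0.62/0.2 = 3.1
Step 4: n = ln(9.61)/ln(3.1) = 2.00 ≈ 2
Step 5: The reaction is second order in CH₃CHO.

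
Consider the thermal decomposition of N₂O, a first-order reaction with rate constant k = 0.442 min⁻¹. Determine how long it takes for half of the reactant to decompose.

1.568 min

Step 1: For a first-order reaction, t₁/₂ = ln(2)/k
Step 2: t₁/₂ = ln(2)/0.442
Step 3: t₁/₂ = 0.6931/0.442 = 1.568 min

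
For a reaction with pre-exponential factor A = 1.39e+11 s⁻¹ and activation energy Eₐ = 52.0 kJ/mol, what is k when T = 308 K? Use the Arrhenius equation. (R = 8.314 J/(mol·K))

2.11e+02 s⁻¹

Step 1: Use the Arrhenius equation: k = A × exp(-Eₐ/RT)
Step 2: Convert Eₐ to J/mol: 52.0 kJ/mol = 52000 J/mol
Step 3: Calculate the exponent: -Eₐ/(RT) = -52000/(8.314 × 308) = -20.30685
Step 4: k = 1.39e+11 × exp(-20.30685)
Step 5: k = 1.39e+11 × 1.51652e-09 = 2.1080e+02 s⁻¹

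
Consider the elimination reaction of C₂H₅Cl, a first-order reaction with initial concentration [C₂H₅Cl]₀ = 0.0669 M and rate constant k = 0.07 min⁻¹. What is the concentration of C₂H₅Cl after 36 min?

0.005383 M

Step 1: For a first-order reaction: [C₂H₅Cl] = [C₂H₅Cl]₀ × e^(-kt)
Step 2: [C₂H₅Cl] = 0.0669 × e^(-0.07 × 36)
Step 3: [C₂H₅Cl] = 0.0669 × e^(-2.52)
Step 4: [C₂H₅Cl] = 0.0669 × 0.0804596 = 0.005383 M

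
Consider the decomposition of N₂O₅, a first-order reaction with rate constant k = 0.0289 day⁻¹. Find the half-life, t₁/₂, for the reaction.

23.98 day

Step 1: For a first-order reaction, t₁/₂ = ln(2)/k
Step 2: t₁/₂ = ln(2)/0.0289
Step 3: t₁/₂ = 0.6931/0.0289 = 23.98 day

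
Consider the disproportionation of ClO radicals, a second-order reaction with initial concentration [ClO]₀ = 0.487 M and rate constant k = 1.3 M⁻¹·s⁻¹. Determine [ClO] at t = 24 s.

0.03007 M

Step 1: For a second-order reaction: 1/[ClO] = 1/[ClO]₀ + kt
Step 2: 1/[ClO] = 1/0.487 + 1.3 × 24
Step 3: 1/[ClO] = 2.053 + 31.2 = 33.25
Step 4: [ClO] = 1/33.25 = 0.03007 M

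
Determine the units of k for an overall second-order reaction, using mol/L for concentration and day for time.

(mol/L)⁻¹·day⁻¹

Step 1: For overall order n, rate = k × (concentration)^n.
Step 2: Rate has units mol/L·day⁻¹; concentration term has units (mol/L)^2.
Step 3: k = rate / (concentration)^n, so units of k = (mol/L)^(1-2)·day⁻¹ = (mol/L)⁻¹·day⁻¹.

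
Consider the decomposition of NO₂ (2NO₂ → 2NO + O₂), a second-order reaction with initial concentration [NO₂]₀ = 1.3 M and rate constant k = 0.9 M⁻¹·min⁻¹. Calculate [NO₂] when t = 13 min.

0.0802 M

Step 1: For a second-order reaction: 1/[NO₂] = 1/[NO₂]₀ + kt
Step 2: 1/[NO₂] = 1/1.3 + 0.9 × 13
Step 3: 1/[NO₂] = 0.7692 + 11.7 = 12.47
Step 4: [NO₂] = 1/12.47 = 0.0802 M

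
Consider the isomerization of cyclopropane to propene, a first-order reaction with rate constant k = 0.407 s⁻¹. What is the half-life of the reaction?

1.703 s

Step 1: For a first-order reaction, t₁/₂ = ln(2)/k
Step 2: t₁/₂ = ln(2)/0.407
Step 3: t₁/₂ = 0.6931/0.407 = 1.703 s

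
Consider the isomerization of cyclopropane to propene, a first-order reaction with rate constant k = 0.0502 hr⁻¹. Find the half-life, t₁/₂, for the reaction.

13.81 hr

Step 1: For a first-order reaction, t₁/₂ = ln(2)/k
Step 2: t₁/₂ = ln(2)/0.0502
Step 3: t₁/₂ = 0.6931/0.0502 = 13.81 hr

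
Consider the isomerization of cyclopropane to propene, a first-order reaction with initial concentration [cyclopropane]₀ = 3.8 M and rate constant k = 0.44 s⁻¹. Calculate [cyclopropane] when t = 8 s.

0.1125 M

Step 1: For a first-order reaction: [cyclopropane] = [cyclopropane]₀ × e^(-kt)
Step 2: [cyclopropane] = 3.8 × e^(-0.44 × 8)
Step 3: [cyclopropane] = 3.8 × e^(-3.52)
Step 4: [cyclopropane] = 3.8 × 0.0295994 = 0.1125 M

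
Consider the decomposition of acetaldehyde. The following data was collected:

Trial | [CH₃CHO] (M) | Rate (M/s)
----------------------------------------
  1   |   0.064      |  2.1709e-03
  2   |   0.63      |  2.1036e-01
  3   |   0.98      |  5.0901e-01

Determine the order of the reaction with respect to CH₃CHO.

second order (2)

Step 1: Compare trials to find order n where rate₂/rate₁ = ([CH₃CHO]₂/[CH₃CHO]₁)^n
Step 2: rate₂/rate₁ = 2.1036e-01/2.1709e-03 = 96.9
Step 3: [CH₃CHO]₂/[CH₃CHO]₁ = 0.63/0.064 = 9.844
Step 4: n = ln(96.9)/ln(9.844) = 2.00 ≈ 2
Step 5: The reaction is second order in CH₃CHO.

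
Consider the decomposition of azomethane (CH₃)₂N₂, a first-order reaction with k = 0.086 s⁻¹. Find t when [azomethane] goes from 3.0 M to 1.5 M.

8.06 s

Step 1: For first-order: t = ln([azomethane]₀/[azomethane])/k
Step 2: t = ln(3.0/1.5)/0.086
Step 3: t = ln(2)/0.086
Step 4: t = 0.6931/0.086 = 8.06 s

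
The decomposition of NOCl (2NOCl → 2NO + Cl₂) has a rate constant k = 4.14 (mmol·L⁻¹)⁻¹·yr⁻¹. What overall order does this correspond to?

second order (2)

Step 1: The units of k for an nth-order reaction are (concentration)^(1-n)·(time)⁻¹.
Step 2: Here k has units (mmol·L⁻¹)⁻¹·yr⁻¹, so the concentration exponent is -1.
Step 3: 1 - n = -1 ⇒ n = 2. The reaction is second order.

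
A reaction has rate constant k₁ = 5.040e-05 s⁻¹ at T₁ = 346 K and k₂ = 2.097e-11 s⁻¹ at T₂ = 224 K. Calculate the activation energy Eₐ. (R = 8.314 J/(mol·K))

77.6 kJ/mol

Step 1: Use the two-temperature Arrhenius form: ln(k₂/k₁) = -Eₐ/R × (1/T₂ - 1/T₁)
Step 2: ln(k₂/k₁) = ln(2.097e-11/5.040e-05) = ln(4.16071e-07) = -14.6924
Step 3: 1/T₂ - 1/T₁ = 1/224 - 1/346 = 1.574112e-03 K⁻¹
Step 4: Eₐ = -R × ln(k₂/k₁) / (1/T₂ - 1/T₁) = -8.314 × -14.6924 / 1.574112e-03
Step 5: Eₐ = 7.7601e+04 J/mol = 77.6 kJ/mol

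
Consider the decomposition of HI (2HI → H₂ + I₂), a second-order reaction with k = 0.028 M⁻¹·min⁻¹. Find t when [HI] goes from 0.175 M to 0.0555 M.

439.4 min

Step 1: For second-order: t = (1/[HI] - 1/[HI]₀)/k
Step 2: t = (1/0.0555 - 1/0.175)/0.028
Step 3: t = (18.02 - 5.714)/0.028
Step 4: t = 12.3/0.028 = 439.4 min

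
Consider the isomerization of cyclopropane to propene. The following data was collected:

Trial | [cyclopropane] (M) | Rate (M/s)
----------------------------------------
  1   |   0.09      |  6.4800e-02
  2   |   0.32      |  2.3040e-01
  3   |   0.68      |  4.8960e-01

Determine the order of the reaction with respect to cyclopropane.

first order (1)

Step 1: Compare trials to find order n where rate₂/rate₁ = ([cyclopropane]₂/[cyclopropane]₁)^n
Step 2: rate₂/rate₁ = 2.3040e-01/6.4800e-02 = 3.556
Step 3: [cyclopropane]₂/[cyclopropane]₁ = 0.32/0.09 = 3.556
Step 4: n = ln(3.556)/ln(3.556) = 1.00 ≈ 1
Step 5: The reaction is first order in cyclopropane.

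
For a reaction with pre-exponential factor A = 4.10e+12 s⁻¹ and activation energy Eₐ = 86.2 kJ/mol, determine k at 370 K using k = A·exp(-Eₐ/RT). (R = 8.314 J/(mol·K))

2.77e+00 s⁻¹

Step 1: Use the Arrhenius equation: k = A × exp(-Eₐ/RT)
Step 2: Convert Eₐ to J/mol: 86.2 kJ/mol = 86200 J/mol
Step 3: Calculate the exponent: -Eₐ/(RT) = -86200/(8.314 × 370) = -28.02177
Step 4: k = 4.10e+12 × exp(-28.02177)
Step 5: k = 4.10e+12 × 6.76550e-13 = 2.7739e+00 s⁻¹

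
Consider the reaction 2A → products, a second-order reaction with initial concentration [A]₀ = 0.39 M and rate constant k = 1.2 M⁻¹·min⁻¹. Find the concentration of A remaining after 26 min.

0.02962 M

Step 1: For a second-order reaction: 1/[A] = 1/[A]₀ + kt
Step 2: 1/[A] = 1/0.39 + 1.2 × 26
Step 3: 1/[A] = 2.564 + 31.2 = 33.76
Step 4: [A] = 1/33.76 = 0.02962 M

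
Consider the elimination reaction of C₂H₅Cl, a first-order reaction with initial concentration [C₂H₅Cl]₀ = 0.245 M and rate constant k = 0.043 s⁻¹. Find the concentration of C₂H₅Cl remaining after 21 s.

0.09931 M

Step 1: For a first-order reaction: [C₂H₅Cl] = [C₂H₅Cl]₀ × e^(-kt)
Step 2: [C₂H₅Cl] = 0.245 × e^(-0.043 × 21)
Step 3: [C₂H₅Cl] = 0.245 × e^(-0.903)
Step 4: [C₂H₅Cl] = 0.245 × 0.405352 = 0.09931 M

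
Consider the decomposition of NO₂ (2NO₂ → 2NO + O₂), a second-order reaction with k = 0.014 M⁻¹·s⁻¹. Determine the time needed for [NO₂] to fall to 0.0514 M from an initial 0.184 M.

1001 s

Step 1: For second-order: t = (1/[NO₂] - 1/[NO₂]₀)/k
Step 2: t = (1/0.0514 - 1/0.184)/0.014
Step 3: t = (19.46 - 5.435)/0.014
Step 4: t = 14.02/0.014 = 1001 s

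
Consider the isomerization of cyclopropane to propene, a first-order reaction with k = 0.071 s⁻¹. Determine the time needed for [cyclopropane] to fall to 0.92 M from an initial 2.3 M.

12.91 s

Step 1: For first-order: t = ln([cyclopropane]₀/[cyclopropane])/k
Step 2: t = ln(2.3/0.92)/0.071
Step 3: t = ln(2.5)/0.071
Step 4: t = 0.9163/0.071 = 12.91 s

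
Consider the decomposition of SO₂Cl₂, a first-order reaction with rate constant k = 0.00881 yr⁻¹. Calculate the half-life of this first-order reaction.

78.68 yr

Step 1: For a first-order reaction, t₁/₂ = ln(2)/k
Step 2: t₁/₂ = ln(2)/0.00881
Step 3: t₁/₂ = 0.6931/0.00881 = 78.68 yr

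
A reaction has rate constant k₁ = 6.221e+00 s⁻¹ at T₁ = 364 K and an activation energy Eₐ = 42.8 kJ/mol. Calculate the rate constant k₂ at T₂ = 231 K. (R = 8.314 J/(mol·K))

1.809e-03 s⁻¹

Step 1: Use the two-temperature Arrhenius form: ln(k₂/k₁) = -Eₐ/R × (1/T₂ - 1/T₁)
Step 2: Convert Eₐ to J/mol: 42.8 kJ/mol = 42800 J/mol
Step 3: 1/T₂ - 1/T₁ = 1/231 - 1/364 = 1.581752e-03 K⁻¹
Step 4: ln(k₂/k₁) = -42800/8.314 × 1.581752e-03 = -8.14277
Step 5: k₂ = k₁ × exp(-8.14277) = 6.221e+00 × 2.90830e-04 = 1.809e-03 s⁻¹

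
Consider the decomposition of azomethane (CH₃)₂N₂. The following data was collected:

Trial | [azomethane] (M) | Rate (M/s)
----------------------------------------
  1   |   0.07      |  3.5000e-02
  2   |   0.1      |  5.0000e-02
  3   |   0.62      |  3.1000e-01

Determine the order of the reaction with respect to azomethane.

first order (1)

Step 1: Compare trials to find order n where rate₂/rate₁ = ([azomethane]₂/[azomethane]₁)^n
Step 2: rate₂/rate₁ = 5.0000e-02/3.5000e-02 = 1.429
Step 3: [azomethane]₂/[azomethane]₁ = 0.1/0.07 = 1.429
Step 4: n = ln(1.429)/ln(1.429) = 1.00 ≈ 1
Step 5: The reaction is first order in azomethane.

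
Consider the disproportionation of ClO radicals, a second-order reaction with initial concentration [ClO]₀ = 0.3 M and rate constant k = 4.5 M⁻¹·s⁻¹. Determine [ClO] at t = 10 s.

0.02069 M

Step 1: For a second-order reaction: 1/[ClO] = 1/[ClO]₀ + kt
Step 2: 1/[ClO] = 1/0.3 + 4.5 × 10
Step 3: 1/[ClO] = 3.333 + 45 = 48.33
Step 4: [ClO] = 1/48.33 = 0.02069 M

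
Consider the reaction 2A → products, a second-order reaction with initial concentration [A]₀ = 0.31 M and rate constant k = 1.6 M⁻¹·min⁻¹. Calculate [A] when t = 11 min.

0.04802 M

Step 1: For a second-order reaction: 1/[A] = 1/[A]₀ + kt
Step 2: 1/[A] = 1/0.31 + 1.6 × 11
Step 3: 1/[A] = 3.226 + 17.6 = 20.83
Step 4: [A] = 1/20.83 = 0.04802 M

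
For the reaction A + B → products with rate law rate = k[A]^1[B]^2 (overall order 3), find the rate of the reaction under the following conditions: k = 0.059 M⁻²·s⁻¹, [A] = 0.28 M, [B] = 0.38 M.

0.002385 M/s

Step 1: The rate law is rate = k[A]^1[B]^2, overall order = 1+2 = 3
Step 2: Substitute values: rate = 0.059 × (0.28)^1 × (0.38)^2
Step 3: rate = 0.059 × 0.28 × 0.1444 = 0.00238549 M/s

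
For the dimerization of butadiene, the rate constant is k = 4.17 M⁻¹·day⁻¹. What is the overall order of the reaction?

second order (2)

Step 1: The units of k for an nth-order reaction are (concentration)^(1-n)·(time)⁻¹.
Step 2: Here k has units M⁻¹·day⁻¹, so the concentration exponent is -1.
Step 3: 1 - n = -1 ⇒ n = 2. The reaction is second order.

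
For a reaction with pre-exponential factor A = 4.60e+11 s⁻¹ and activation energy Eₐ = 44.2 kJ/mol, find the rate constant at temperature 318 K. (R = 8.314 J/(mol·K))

2.52e+04 s⁻¹

Step 1: Use the Arrhenius equation: k = A × exp(-Eₐ/RT)
Step 2: Convert Eₐ to J/mol: 44.2 kJ/mol = 44200 J/mol
Step 3: Calculate the exponent: -Eₐ/(RT) = -44200/(8.314 × 318) = -16.71803
Step 4: k = 4.60e+11 × exp(-16.71803)
Step 5: k = 4.60e+11 × 5.48848e-08 = 2.5247e+04 s⁻¹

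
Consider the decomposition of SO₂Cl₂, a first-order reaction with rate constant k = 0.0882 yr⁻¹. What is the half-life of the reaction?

7.859 yr

Step 1: For a first-order reaction, t₁/₂ = ln(2)/k
Step 2: t₁/₂ = ln(2)/0.0882
Step 3: t₁/₂ = 0.6931/0.0882 = 7.859 yr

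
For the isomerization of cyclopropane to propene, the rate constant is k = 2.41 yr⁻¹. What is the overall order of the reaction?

first order (1)

Step 1: The units of k for an nth-order reaction are (concentration)^(1-n)·(time)⁻¹.
Step 2: Here k has units yr⁻¹, so the concentration exponent is 0.
Step 3: 1 - n = 0 ⇒ n = 1. The reaction is first order.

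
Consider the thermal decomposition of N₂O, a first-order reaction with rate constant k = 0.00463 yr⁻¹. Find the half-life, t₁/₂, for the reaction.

149.7 yr

Step 1: For a first-order reaction, t₁/₂ = ln(2)/k
Step 2: t₁/₂ = ln(2)/0.00463
Step 3: t₁/₂ = 0.6931/0.00463 = 149.7 yr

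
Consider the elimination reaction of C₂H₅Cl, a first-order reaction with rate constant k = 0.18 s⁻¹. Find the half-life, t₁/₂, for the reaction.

3.851 s

Step 1: For a first-order reaction, t₁/₂ = ln(2)/k
Step 2: t₁/₂ = ln(2)/0.18
Step 3: t₁/₂ = 0.6931/0.18 = 3.851 s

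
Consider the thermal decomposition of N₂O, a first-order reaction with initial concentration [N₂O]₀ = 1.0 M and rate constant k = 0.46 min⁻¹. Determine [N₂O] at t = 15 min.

0.001008 M

Step 1: For a first-order reaction: [N₂O] = [N₂O]₀ × e^(-kt)
Step 2: [N₂O] = 1.0 × e^(-0.46 × 15)
Step 3: [N₂O] = 1.0 × e^(-6.9)
Step 4: [N₂O] = 1.0 × 0.00100779 = 0.001008 M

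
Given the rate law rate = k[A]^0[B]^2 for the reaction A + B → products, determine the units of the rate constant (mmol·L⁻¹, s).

(mmol·L⁻¹)⁻¹·s⁻¹

Step 1: Overall order = 0 + 2 = 2.
Step 2: rate has units mmol·L⁻¹·s⁻¹; [A]^0[B]^2 has units (mmol·L⁻¹)^2.
Step 3: k = rate/([A]^0[B]^2), so units of k = (mmol·L⁻¹)^(1-2)·s⁻¹ = (mmol·L⁻¹)⁻¹·s⁻¹.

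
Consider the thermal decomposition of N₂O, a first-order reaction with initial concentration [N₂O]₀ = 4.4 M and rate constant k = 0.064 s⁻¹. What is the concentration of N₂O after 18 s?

1.39 M

Step 1: For a first-order reaction: [N₂O] = [N₂O]₀ × e^(-kt)
Step 2: [N₂O] = 4.4 × e^(-0.064 × 18)
Step 3: [N₂O] = 4.4 × e^(-1.152)
Step 4: [N₂O] = 4.4 × 0.316004 = 1.39 M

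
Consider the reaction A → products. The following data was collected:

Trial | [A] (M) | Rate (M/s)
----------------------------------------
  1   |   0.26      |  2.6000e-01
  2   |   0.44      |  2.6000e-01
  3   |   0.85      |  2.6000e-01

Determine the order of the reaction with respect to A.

zeroth order (0)

Step 1: Compare trials - when concentration changes, rate stays constant.
Step 2: rate₂/rate₁ = 2.6000e-01/2.6000e-01 = 1
Step 3: [A]₂/[A]₁ = 0.44/0.26 = 1.692
Step 4: Since rate ratio ≈ (conc ratio)^0, the reaction is zeroth order.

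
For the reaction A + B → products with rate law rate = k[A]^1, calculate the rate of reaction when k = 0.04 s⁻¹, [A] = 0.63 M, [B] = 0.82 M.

0.0252 M/s

Step 1: The rate law is rate = k[A]^1
Step 2: Note that the rate does not depend on [B] (zero order in B).
Step 3: rate = 0.04 × (0.63)^1 = 0.0252 M/s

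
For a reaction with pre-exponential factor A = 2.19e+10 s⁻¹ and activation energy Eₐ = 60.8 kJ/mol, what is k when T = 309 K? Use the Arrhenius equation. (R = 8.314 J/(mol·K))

1.15e+00 s⁻¹

Step 1: Use the Arrhenius equation: k = A × exp(-Eₐ/RT)
Step 2: Convert Eₐ to J/mol: 60.8 kJ/mol = 60800 J/mol
Step 3: Calculate the exponent: -Eₐ/(RT) = -60800/(8.314 × 309) = -23.66656
Step 4: k = 2.19e+10 × exp(-23.66656)
Step 5: k = 2.19e+10 × 5.26919e-11 = 1.1540e+00 s⁻¹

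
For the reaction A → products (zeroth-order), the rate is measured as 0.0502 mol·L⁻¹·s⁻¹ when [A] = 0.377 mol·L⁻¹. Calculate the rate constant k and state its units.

0.0502 mol·L⁻¹·s⁻¹

Step 1: For a zeroth-order reaction, rate = k (independent of concentration).
Step 2: k = rate = 0.0502 mol·L⁻¹·s⁻¹.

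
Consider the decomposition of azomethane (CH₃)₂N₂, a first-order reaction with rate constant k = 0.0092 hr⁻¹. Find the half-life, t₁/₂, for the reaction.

75.34 hr

Step 1: For a first-order reaction, t₁/₂ = ln(2)/k
Step 2: t₁/₂ = ln(2)/0.0092
Step 3: t₁/₂ = 0.6931/0.0092 = 75.34 hr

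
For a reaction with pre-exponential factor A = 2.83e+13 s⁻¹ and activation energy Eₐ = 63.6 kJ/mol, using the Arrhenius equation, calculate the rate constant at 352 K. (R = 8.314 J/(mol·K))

1.03e+04 s⁻¹

Step 1: Use the Arrhenius equation: k = A × exp(-Eₐ/RT)
Step 2: Convert Eₐ to J/mol: 63.6 kJ/mol = 63600 J/mol
Step 3: Calculate the exponent: -Eₐ/(RT) = -63600/(8.314 × 352) = -21.73224
Step 4: k = 2.83e+13 × exp(-21.73224)
Step 5: k = 2.83e+13 × 3.64593e-10 = 1.0318e+04 s⁻¹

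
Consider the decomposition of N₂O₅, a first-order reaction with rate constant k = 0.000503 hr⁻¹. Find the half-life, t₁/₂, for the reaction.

1378 hr

Step 1: For a first-order reaction, t₁/₂ = ln(2)/k
Step 2: t₁/₂ = ln(2)/0.000503
Step 3: t₁/₂ = 0.6931/0.000503 = 1378 hr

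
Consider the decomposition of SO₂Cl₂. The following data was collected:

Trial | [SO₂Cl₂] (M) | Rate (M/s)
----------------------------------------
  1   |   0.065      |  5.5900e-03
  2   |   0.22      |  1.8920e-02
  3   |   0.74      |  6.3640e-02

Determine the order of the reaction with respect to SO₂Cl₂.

first order (1)

Step 1: Compare trials to find order n where rate₂/rate₁ = ([SO₂Cl₂]₂/[SO₂Cl₂]₁)^n
Step 2: rate₂/rate₁ = 1.8920e-02/5.5900e-03 = 3.385
Step 3: [SO₂Cl₂]₂/[SO₂Cl₂]₁ = 0.22/0.065 = 3.385
Step 4: n = ln(3.385)/ln(3.385) = 1.00 ≈ 1
Step 5: The reaction is first order in SO₂Cl₂.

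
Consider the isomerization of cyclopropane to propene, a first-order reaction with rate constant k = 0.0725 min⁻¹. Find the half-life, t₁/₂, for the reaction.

9.561 min

Step 1: For a first-order reaction, t₁/₂ = ln(2)/k
Step 2: t₁/₂ = ln(2)/0.0725
Step 3: t₁/₂ = 0.6931/0.0725 = 9.561 min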